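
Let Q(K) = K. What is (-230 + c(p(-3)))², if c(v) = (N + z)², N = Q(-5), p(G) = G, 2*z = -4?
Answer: 32761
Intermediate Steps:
z = -2 (z = (½)*(-4) = -2)
N = -5
c(v) = 49 (c(v) = (-5 - 2)² = (-7)² = 49)
(-230 + c(p(-3)))² = (-230 + 49)² = (-181)² = 32761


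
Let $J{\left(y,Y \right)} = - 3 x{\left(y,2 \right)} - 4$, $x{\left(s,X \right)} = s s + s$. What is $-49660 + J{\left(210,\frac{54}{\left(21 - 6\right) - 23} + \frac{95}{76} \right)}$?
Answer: $-182594$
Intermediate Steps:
$x{\left(s,X \right)} = s + s^{2}$ ($x{\left(s,X \right)} = s^{2} + s = s + s^{2}$)
$J{\left(y,Y \right)} = -4 - 3 y \left(1 + y\right)$ ($J{\left(y,Y \right)} = - 3 y \left(1 + y\right) - 4 = -4 - 3 y \left(1 + y\right)$)
$-49660 + J{\left(210,\frac{54}{\left(21 - 6\right) - 23} + \frac{95}{76} \right)} = -49660 - \left(4 + 630 \left(1 + 210\right)\right) = -49660 - \left(4 + 630 \cdot 211\right) = -49660 - 132934 = -182594$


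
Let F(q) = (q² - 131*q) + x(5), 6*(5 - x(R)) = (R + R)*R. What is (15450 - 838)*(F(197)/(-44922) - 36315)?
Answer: -35756048285516/67383 ≈ -5.3064e+8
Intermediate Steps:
x(R) = 5 - R²/3 (x(R) = 5 - (R + R)*R/6 = 5 - 2*R*R/6 = 5 - R²/3)
F(q) = -10/3 + q² - 131*q (F(q) = (q² - 131*q) + (5 - ⅓*5²) = (q² - 131*q) + (5 - ⅓*25) = (q² - 131*q) + (5 - 25/3) = (q² - 131*q) - 10/3 = -10/3 + q² - 131*q)
(15450 - 838)*(F(197)/(-44922) - 36315) = (15450 - 838)*((-10/3 + 197² - 131*197)/(-44922) - 36315) = 14612*((-10/3 + 38809 - 25807)*(-1/44922) - 36315) = 14612*((38996/3)*(-1/44922) - 36315) = 14612*(-19498/67383 - 36315) = 14612*(-2447033143/67383) = -35756048285516/67383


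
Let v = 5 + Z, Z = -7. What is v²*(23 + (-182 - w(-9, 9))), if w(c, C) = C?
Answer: -672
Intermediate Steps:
v = -2 (v = 5 - 7 = -2)
v²*(23 + (-182 - w(-9, 9))) = (-2)²*(23 + (-182 - 1*9)) = 4*(23 + (-182 - 9)) = 4*(23 - 191) = 4*(-168) = -672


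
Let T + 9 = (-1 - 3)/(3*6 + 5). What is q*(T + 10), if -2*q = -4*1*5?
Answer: 190/23 ≈ 8.2609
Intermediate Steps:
T = -211/23 (T = -9 + (-1 - 3)/(3*6 + 5) = -9 - 4/(18 + 5) = -9 - 4/23 = -211/23 ≈ -9.1739)
q = 10 (q = -(-4*1)*5/2 = -(-2)*5 = -½*(-20) = 10)
q*(T + 10) = 10*(-211/23 + 10) = 10*(19/23) = 190/23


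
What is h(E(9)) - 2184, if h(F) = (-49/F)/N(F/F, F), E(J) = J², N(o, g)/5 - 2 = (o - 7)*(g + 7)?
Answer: -465257471/213030 ≈ -2184.0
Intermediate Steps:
N(o, g) = 10 + 5*(-7 + o)*(7 + g) (N(o, g) = 10 + 5*((o - 7)*(g + 7)) = 10 + 5*((-7 + o)*(7 + g)) = 10 + 5*(-7 + o)*(7 + g))
h(F) = -49/(F*(-200 - 30*F)) (h(F) = (-49/F)/(-235 - 35*F + 35*(F/F) + 5*F*(F/F)) = (-49/F)/(-235 - 35*F + 35*1 + 5*F*1) = (-49/F)/(-235 - 35*F + 35 + 5*F) = (-49/F)/(-200 - 30*F) = -49/(F*(-200 - 30*F)))
h(E(9)) - 2184 = 49/(10*(9²)*(20 + 3*9²)) - 2184 = (49/10)/(81*(20 + 3*81)) - 2184 = (49/10)*(1/81)/(20 + 243) - 2184 = (49/10)*(1/81)/263 - 2184 = (49/10)*(1/81)*(1/263) - 2184 = 49/213030 - 2184 = -465257471/213030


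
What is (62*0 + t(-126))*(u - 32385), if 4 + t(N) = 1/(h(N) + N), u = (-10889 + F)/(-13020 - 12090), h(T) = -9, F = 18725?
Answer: 73323099271/564975 ≈ 1.2978e+5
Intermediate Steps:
u = -1306/4185 (u = (-10889 + 18725)/(-13020 - 12090) = 7836/(-25110) = 7836*(-1/25110) = -1306/4185 ≈ -0.31207)
t(N) = -4 + 1/(-9 + N)
(62*0 + t(-126))*(u - 32385) = (62*0 + (37 - 4*(-126))/(-9 - 126))*(-1306/4185 - 32385) = (0 + (37 + 504)/(-135))*(-135532531/4185) = (0 - 1/135*541)*(-135532531/4185) = (0 - 541/135)*(-135532531/4185) = -541/135*(-135532531/4185) = 73323099271/564975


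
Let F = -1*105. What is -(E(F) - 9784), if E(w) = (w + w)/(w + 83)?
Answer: 107519/11 ≈ 9774.5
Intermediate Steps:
F = -105
E(w) = 2*w/(83 + w) (E(w) = (2*w)/(83 + w) = 2*w/(83 + w))
-(E(F) - 9784) = -(2*(-105)/(83 - 105) - 9784) = -(2*(-105)/(-22) - 9784) = -(2*(-105)*(-1/22) - 9784) = -(105/11 - 9784) = -1*(-107519/11) = 107519/11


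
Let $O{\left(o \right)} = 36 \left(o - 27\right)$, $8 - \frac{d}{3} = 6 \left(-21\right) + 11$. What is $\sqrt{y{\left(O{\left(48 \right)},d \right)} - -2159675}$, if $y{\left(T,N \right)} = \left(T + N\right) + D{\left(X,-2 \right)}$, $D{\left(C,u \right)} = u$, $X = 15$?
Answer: $\sqrt{2160798} \approx 1470.0$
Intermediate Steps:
$d = 369$ ($d = 24 - 3 \left(6 \left(-21\right) + 11\right) = 24 - 3 \left(-126 + 11\right) = 24 - -345 = 24 + 345 = 369$)
$O{\left(o \right)} = -972 + 36 o$ ($O{\left(o \right)} = 36 \left(-27 + o\right) = -972 + 36 o$)
$y{\left(T,N \right)} = -2 + N + T$ ($y{\left(T,N \right)} = \left(T + N\right) - 2 = \left(N + T\right) - 2 = -2 + N + T$)
$\sqrt{y{\left(O{\left(48 \right)},d \right)} - -2159675} = \sqrt{\left(-2 + 369 + \left(-972 + 36 \cdot 48\right)\right) - -2159675} = \sqrt{\left(-2 + 369 + \left(-972 + 1728\right)\right) + 2159675} = \sqrt{\left(-2 + 369 + 756\right) + 2159675} = \sqrt{1123 + 2159675} = \sqrt{2160798}$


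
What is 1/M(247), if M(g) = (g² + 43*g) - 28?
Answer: 1/71602 ≈ 1.3966e-5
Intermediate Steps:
M(g) = -28 + g² + 43*g
1/M(247) = 1/(-28 + 247² + 43*247) = 1/(-28 + 61009 + 10621) = 1/71602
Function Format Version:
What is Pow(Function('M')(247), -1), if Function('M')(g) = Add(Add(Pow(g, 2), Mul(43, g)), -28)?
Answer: Rational(1, 71602) ≈ 1.3966e-5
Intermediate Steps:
Function('M')(g) = Add(-28, Pow(g, 2), Mul(43, g))
Pow(Function('M')(247), -1) = Pow(Add(-28, Pow(247, 2), Mul(43, 247)), -1) = Pow(Add(-28, 61009, 10621), -1) = Pow(71602, -1) = Rational(1, 71602)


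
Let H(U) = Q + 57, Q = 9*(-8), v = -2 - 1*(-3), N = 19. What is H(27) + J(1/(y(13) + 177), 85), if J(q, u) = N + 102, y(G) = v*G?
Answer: 106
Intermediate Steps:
v = 1 (v = -2 + 3 = 1)
Q = -72
H(U) = -15 (H(U) = -72 + 57 = -15)
y(G) = G (y(G) = 1*G = G)
J(q, u) = 121 (J(q, u) = 19 + 102 = 121)
H(27) + J(1/(y(13) + 177), 85) = -15 + 121 = 106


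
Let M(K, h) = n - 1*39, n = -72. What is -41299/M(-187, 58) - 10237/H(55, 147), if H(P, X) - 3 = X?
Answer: 1686181/5550 ≈ 303.82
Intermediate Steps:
H(P, X) = 3 + X
M(K, h) = -111 (M(K, h) = -72 - 1*39 = -72 - 39 = -111)
-41299/M(-187, 58) - 10237/H(55, 147) = -41299/(-111) - 10237/(3 + 147) = -41299*(-1/111) - 10237/150 = 41299/111 - 10237*1/150 = 41299/111 - 10237/150 = 1686181/5550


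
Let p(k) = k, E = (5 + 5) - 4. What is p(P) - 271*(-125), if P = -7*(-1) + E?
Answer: 33888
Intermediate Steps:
E = 6 (E = 10 - 4 = 6)
P = 13 (P = -7*(-1) + 6 = 7 + 6 = 13)
p(P) - 271*(-125) = 13 - 271*(-125) = 13 - 1*(-33875) = 13 + 33875 = 33888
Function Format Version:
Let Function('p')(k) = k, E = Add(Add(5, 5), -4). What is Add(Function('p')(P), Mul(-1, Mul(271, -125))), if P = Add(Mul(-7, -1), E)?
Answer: 33888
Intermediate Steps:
E = 6 (E = Add(10, -4) = 6)
P = 13 (P = Add(Mul(-7, -1), 6) = Add(7, 6) = 13)
Add(Function('p')(P), Mul(-1, Mul(271, -125))) = Add(13, Mul(-1, Mul(271, -125))) = Add(13, Mul(-1, -33875)) = Add(13, 33875) = 33888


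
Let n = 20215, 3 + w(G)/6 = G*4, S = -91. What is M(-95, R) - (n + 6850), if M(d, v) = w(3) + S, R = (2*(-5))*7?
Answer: -27102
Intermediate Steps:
w(G) = -18 + 24*G (w(G) = -18 + 6*(G*4) = -18 + 6*(4*G) = -18 + 24*G)
R = -70 (R = -10*7 = -70)
M(d, v) = -37 (M(d, v) = (-18 + 24*3) - 91 = (-18 + 72) - 91 = 54 - 91 = -37)
M(-95, R) - (n + 6850) = -37 - (20215 + 6850) = -37 - 1*27065 = -37 - 27065 = -27102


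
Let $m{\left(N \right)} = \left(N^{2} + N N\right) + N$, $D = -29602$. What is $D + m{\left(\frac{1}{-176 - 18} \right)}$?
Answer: $- \frac{278525266}{9409} \approx -29602.0$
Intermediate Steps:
$m{\left(N \right)} = N + 2 N^{2}$ ($m{\left(N \right)} = \left(N^{2} + N^{2}\right) + N = 2 N^{2} + N = N + 2 N^{2}$)
$D + m{\left(\frac{1}{-176 - 18} \right)} = -29602 + \frac{1 + \frac{2}{-176 - 18}}{-176 - 18} = -29602 + \frac{1 + \frac{2}{-194}}{-194} = -29602 - \frac{1 + 2 \left(- \frac{1}{194}\right)}{194} = -29602 - \frac{1 - \frac{1}{97}}{194} = -29602 - \frac{48}{9409} = - \frac{278525266}{9409}$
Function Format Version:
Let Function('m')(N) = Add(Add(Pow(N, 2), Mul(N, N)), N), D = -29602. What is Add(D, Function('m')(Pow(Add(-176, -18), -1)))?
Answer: Rational(-278525266, 9409) ≈ -29602.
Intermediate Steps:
Function('m')(N) = Add(N, Mul(2, Pow(N, 2))) (Function('m')(N) = Add(Add(Pow(N, 2), Pow(N, 2)), N) = Add(Mul(2, Pow(N, 2)), N) = Add(N, Mul(2, Pow(N, 2))))
Add(D, Function('m')(Pow(Add(-176, -18), -1))) = Add(-29602, Mul(Pow(Add(-176, -18), -1), Add(1, Mul(2, Pow(Add(-176, -18), -1))))) = Add(-29602, Mul(Pow(-194, -1), Add(1, Mul(2, Pow(-194, -1))))) = Add(-29602, Mul(Rational(-1, 194), Add(1, Mul(2, Rational(-1, 194))))) = Add(-29602, Mul(Rational(-1, 194), Add(1, Rational(-1, 97)))) = Add(-29602, Mul(Rational(-1, 194), Rational(96, 97))) = Add(-29602, Rational(-48, 9409)) = Rational(-278525266, 9409)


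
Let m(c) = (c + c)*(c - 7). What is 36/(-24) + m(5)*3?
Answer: -123/2 ≈ -61.500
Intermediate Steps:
m(c) = 2*c*(-7 + c) (m(c) = (2*c)*(-7 + c) = 2*c*(-7 + c))
36/(-24) + m(5)*3 = 36/(-24) + (2*5*(-7 + 5))*3 = 36*(-1/24) + (2*5*(-2))*3 = -3/2 - 20*3 = -3/2 - 60 = -123/2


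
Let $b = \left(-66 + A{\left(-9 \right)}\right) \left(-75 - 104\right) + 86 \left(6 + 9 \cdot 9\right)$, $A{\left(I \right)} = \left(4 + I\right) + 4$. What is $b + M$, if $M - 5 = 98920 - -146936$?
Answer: $265336$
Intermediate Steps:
$A{\left(I \right)} = 8 + I$
$M = 245861$ ($M = 5 + \left(98920 - -146936\right) = 5 + \left(98920 + 146936\right) = 5 + 245856 = 245861$)
$b = 19475$ ($b = \left(-66 + \left(8 - 9\right)\right) \left(-75 - 104\right) + 86 \left(6 + 9 \cdot 9\right) = \left(-66 - 1\right) \left(-179\right) + 86 \left(6 + 81\right) = \left(-67\right) \left(-179\right) + 86 \cdot 87 = 11993 + 7482 = 19475$)
$b + M = 19475 + 245861 = 265336$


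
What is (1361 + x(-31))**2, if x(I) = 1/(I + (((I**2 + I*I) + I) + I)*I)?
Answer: 6164989954502500/3328251481 ≈ 1.8523e+6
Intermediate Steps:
x(I) = 1/(I + I*(2*I + 2*I**2)) (x(I) = 1/(I + (((I**2 + I**2) + I) + I)*I) = 1/(I + ((2*I**2 + I) + I)*I) = 1/(I + ((I + 2*I**2) + I)*I) = 1/(I + (2*I + 2*I**2)*I) = 1/(I + I*(2*I + 2*I**2)))
(1361 + x(-31))**2 = (1361 + 1/((-31)*(1 + 2*(-31) + 2*(-31)**2)))**2 = (1361 - 1/(31*(1 - 62 + 2*961)))**2 = (1361 - 1/(31*(1 - 62 + 1922)))**2 = (1361 - 1/31/1861)**2 = (1361 - 1/31*1/1861)**2 = (1361 - 1/57691)**2 = (78517450/57691)**2 = 6164989954502500/3328251481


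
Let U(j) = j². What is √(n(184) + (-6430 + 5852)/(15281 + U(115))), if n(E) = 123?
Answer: √24983085990/14253 ≈ 11.090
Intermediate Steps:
√(n(184) + (-6430 + 5852)/(15281 + U(115))) = √(123 + (-6430 + 5852)/(15281 + 115²)) = √(123 - 578/(15281 + 13225)) = √(123 - 578/28506) = √(123 - 578*1/28506) = √(123 - 289/14253) = √(1752830/14253) = √24983085990/14253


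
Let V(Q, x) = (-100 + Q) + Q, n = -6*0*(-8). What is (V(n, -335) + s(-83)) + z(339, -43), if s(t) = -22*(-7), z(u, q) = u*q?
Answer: -14523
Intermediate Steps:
z(u, q) = q*u
n = 0 (n = 0*(-8) = 0)
s(t) = 154
V(Q, x) = -100 + 2*Q
(V(n, -335) + s(-83)) + z(339, -43) = ((-100 + 2*0) + 154) - 43*339 = ((-100 + 0) + 154) - 14577 = (-100 + 154) - 14577 = 54 - 14577 = -14523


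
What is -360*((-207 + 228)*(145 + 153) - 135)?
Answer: -2204280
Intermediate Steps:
-360*((-207 + 228)*(145 + 153) - 135) = -360*(21*298 - 135) = -360*(6258 - 135) = -360*6123 = -2204280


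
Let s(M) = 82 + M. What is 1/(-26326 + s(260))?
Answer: -1/25984 ≈ -3.8485e-5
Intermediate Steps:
1/(-26326 + s(260)) = 1/(-26326 + (82 + 260)) = 1/(-26326 + 342) = 1/(-25984) = -1/25984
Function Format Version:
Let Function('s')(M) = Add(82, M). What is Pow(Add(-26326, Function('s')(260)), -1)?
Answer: Rational(-1, 25984) ≈ -3.8485e-5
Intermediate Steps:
Pow(Add(-26326, Function('s')(260)), -1) = Pow(Add(-26326, Add(82, 260)), -1) = Pow(Add(-26326, 342), -1) = Pow(-25984, -1) = Rational(-1, 25984)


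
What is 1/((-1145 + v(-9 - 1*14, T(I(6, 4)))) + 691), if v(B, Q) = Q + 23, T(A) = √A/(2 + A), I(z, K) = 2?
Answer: -3448/1486087 - 2*√2/1486087 ≈ -0.0023221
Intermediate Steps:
T(A) = √A/(2 + A)
v(B, Q) = 23 + Q
1/((-1145 + v(-9 - 1*14, T(I(6, 4)))) + 691) = 1/((-1145 + (23 + √2/(2 + 2))) + 691) = 1/((-1145 + (23 + √2/4)) + 691) = 1/((-1122 + √2/4) + 691) = 1/(-431 + √2/4)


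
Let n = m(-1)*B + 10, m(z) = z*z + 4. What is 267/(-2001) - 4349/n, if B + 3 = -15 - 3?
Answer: 2892328/63365 ≈ 45.646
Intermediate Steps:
m(z) = 4 + z² (m(z) = z² + 4 = 4 + z²)
B = -21 (B = -3 + (-15 - 3) = -3 - 18 = -21)
n = -95 (n = (4 + (-1)²)*(-21) + 10 = (4 + 1)*(-21) + 10 = 5*(-21) + 10 = -105 + 10 = -95)
267/(-2001) - 4349/n = 267/(-2001) - 4349/(-95) = 267*(-1/2001) - 4349*(-1/95) = -89/667 + 4349/95 = 2892328/63365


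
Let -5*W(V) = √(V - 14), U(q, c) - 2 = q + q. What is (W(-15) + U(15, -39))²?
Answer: (160 - I*√29)²/25 ≈ 1022.8 - 68.93*I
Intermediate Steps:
U(q, c) = 2 + 2*q (U(q, c) = 2 + (q + q) = 2 + 2*q)
W(V) = -√(-14 + V)/5 (W(V) = -√(V - 14)/5 = -√(-14 + V)/5)
(W(-15) + U(15, -39))² = (-√(-14 - 15)/5 + (2 + 2*15))² = (-I*√29/5 + (2 + 30))² = (-I*√29/5 + 32)² = (32 - I*√29/5)²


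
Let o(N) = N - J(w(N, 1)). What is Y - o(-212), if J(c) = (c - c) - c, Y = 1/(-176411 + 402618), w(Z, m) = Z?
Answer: 95911769/226207 ≈ 424.00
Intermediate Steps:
Y = 1/226207 ≈ 4.4207e-6
J(c) = -c (J(c) = 0 - c = -c)
o(N) = 2*N (o(N) = N - (-1)*N = N + N = 2*N)
Y - o(-212) = 1/226207 - 2*(-212) = 1/226207 - 1*(-424) = 1/226207 + 424 = 95911769/226207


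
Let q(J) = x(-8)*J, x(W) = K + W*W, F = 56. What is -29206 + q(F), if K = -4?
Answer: -25846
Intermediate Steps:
x(W) = -4 + W**2 (x(W) = -4 + W*W = -4 + W**2)
q(J) = 60*J (q(J) = (-4 + (-8)**2)*J = (-4 + 64)*J = 60*J)
-29206 + q(F) = -29206 + 60*56 = -29206 + 3360 = -25846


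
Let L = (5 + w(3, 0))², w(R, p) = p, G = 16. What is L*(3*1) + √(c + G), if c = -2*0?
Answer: 79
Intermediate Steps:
c = 0
L = 25 (L = (5 + 0)² = 5² = 25)
L*(3*1) + √(c + G) = 25*(3*1) + √(0 + 16) = 25*3 + √16 = 75 + 4 = 79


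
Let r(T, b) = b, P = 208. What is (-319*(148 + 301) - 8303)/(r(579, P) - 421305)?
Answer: 151534/421097 ≈ 0.35986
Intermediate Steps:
(-319*(148 + 301) - 8303)/(r(579, P) - 421305) = (-319*(148 + 301) - 8303)/(208 - 421305) = (-319*449 - 8303)/(-421097) = (-143231 - 8303)*(-1/421097) = -151534*(-1/421097) = 151534/421097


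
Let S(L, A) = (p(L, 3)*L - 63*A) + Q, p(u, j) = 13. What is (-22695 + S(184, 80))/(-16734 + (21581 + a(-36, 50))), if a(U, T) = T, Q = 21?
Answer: -25322/4897 ≈ -5.1709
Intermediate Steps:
S(L, A) = 21 - 63*A + 13*L (S(L, A) = (13*L - 63*A) + 21 = (-63*A + 13*L) + 21 = 21 - 63*A + 13*L)
(-22695 + S(184, 80))/(-16734 + (21581 + a(-36, 50))) = (-22695 + (21 - 63*80 + 13*184))/(-16734 + (21581 + 50)) = (-22695 + (21 - 5040 + 2392))/(-16734 + 21631) = (-22695 - 2627)/4897 = -25322*1/4897 = -25322/4897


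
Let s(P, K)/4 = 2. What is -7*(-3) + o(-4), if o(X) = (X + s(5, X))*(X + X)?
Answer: -11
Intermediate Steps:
s(P, K) = 8 (s(P, K) = 4*2 = 8)
o(X) = 2*X*(8 + X) (o(X) = (X + 8)*(X + X) = (8 + X)*(2*X) = 2*X*(8 + X))
-7*(-3) + o(-4) = -7*(-3) + 2*(-4)*(8 - 4) = 21 + 2*(-4)*4 = 21 - 32 = -11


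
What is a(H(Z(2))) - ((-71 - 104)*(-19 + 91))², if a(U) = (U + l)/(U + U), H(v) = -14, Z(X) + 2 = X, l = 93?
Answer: -4445280079/28 ≈ -1.5876e+8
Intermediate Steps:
Z(X) = -2 + X
a(U) = (93 + U)/(2*U) (a(U) = (U + 93)/(U + U) = (93 + U)/((2*U)) = (93 + U)*(1/(2*U)) = (93 + U)/(2*U))
a(H(Z(2))) - ((-71 - 104)*(-19 + 91))² = (½)*(93 - 14)/(-14) - ((-71 - 104)*(-19 + 91))² = (½)*(-1/14)*79 - (-175*72)² = -79/28 - 1*(-12600)² = -79/28 - 1*158760000 = -79/28 - 158760000 = -4445280079/28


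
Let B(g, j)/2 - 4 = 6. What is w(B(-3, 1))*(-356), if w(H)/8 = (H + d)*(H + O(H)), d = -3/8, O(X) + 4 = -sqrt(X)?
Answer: -894272 + 111784*sqrt(5) ≈ -6.4432e+5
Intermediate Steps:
O(X) = -4 - sqrt(X)
d = -3/8 (d = -3*1/8 = -3/8 ≈ -0.37500)
B(g, j) = 20 (B(g, j) = 8 + 2*6 = 8 + 12 = 20)
w(H) = 8*(-3/8 + H)*(-4 + H - sqrt(H)) (w(H) = 8*((H - 3/8)*(H + (-4 - sqrt(H)))) = 8*((-3/8 + H)*(-4 + H - sqrt(H))) = 8*(-3/8 + H)*(-4 + H - sqrt(H)))
w(B(-3, 1))*(-356) = (12 - 35*20 - 320*sqrt(5) + 3*sqrt(20) + 8*20**2)*(-356) = (12 - 700 - 320*sqrt(5) + 3*(2*sqrt(5)) + 8*400)*(-356) = (12 - 700 - 320*sqrt(5) + 6*sqrt(5) + 3200)*(-356) = (2512 - 314*sqrt(5))*(-356) = -894272 + 111784*sqrt(5)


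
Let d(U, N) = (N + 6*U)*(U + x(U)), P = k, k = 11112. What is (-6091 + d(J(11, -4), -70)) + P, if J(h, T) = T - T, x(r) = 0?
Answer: 5021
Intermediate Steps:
P = 11112
J(h, T) = 0
d(U, N) = U*(N + 6*U) (d(U, N) = (N + 6*U)*(U + 0) = (N + 6*U)*U = U*(N + 6*U))
(-6091 + d(J(11, -4), -70)) + P = (-6091 + 0*(-70 + 6*0)) + 11112 = (-6091 + 0*(-70 + 0)) + 11112 = (-6091 + 0*(-70)) + 11112 = (-6091 + 0) + 11112 = -6091 + 11112 = 5021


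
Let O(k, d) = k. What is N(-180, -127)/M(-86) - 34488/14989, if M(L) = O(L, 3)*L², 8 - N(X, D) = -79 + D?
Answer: -10969753487/4766921692 ≈ -2.3012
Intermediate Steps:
N(X, D) = 87 - D (N(X, D) = 8 - (-79 + D) = 8 + (79 - D) = 87 - D)
M(L) = L³ (M(L) = L*L² = L³)
N(-180, -127)/M(-86) - 34488/14989 = (87 - 1*(-127))/((-86)³) - 34488/14989 = (87 + 127)/(-636056) - 34488*1/14989 = 214*(-1/636056) - 34488/14989 = -107/318028 - 34488/14989 = -10969753487/4766921692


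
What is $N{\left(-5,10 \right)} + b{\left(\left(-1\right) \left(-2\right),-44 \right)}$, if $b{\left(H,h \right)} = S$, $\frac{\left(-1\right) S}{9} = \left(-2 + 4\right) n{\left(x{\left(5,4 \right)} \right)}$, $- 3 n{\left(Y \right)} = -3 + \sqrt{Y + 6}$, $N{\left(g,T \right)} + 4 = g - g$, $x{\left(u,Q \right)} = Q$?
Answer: $-22 + 6 \sqrt{10} \approx -3.0263$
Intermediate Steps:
$N{\left(g,T \right)} = -4$ ($N{\left(g,T \right)} = -4 + \left(g - g\right) = -4 + 0 = -4$)
$n{\left(Y \right)} = 1 - \frac{\sqrt{6 + Y}}{3}$ ($n{\left(Y \right)} = - \frac{-3 + \sqrt{Y + 6}}{3} = - \frac{-3 + \sqrt{6 + Y}}{3} = 1 - \frac{\sqrt{6 + Y}}{3}$)
$S = -18 + 6 \sqrt{10}$ ($S = - 9 \left(-2 + 4\right) \left(1 - \frac{\sqrt{6 + 4}}{3}\right) = - 9 \cdot 2 \left(1 - \frac{\sqrt{10}}{3}\right) = - 9 \left(2 - \frac{2 \sqrt{10}}{3}\right) = -18 + 6 \sqrt{10} \approx 0.97367$)
$b{\left(H,h \right)} = -18 + 6 \sqrt{10}$
$N{\left(-5,10 \right)} + b{\left(\left(-1\right) \left(-2\right),-44 \right)} = -4 - \left(18 - 6 \sqrt{10}\right) = -22 + 6 \sqrt{10}$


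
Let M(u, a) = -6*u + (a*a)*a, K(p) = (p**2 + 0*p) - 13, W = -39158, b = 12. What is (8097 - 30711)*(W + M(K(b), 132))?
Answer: -51108182736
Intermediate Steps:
K(p) = -13 + p**2 (K(p) = (p**2 + 0) - 13 = p**2 - 13 = -13 + p**2)
M(u, a) = a**3 - 6*u (M(u, a) = -6*u + a**2*a = -6*u + a**3 = a**3 - 6*u)
(8097 - 30711)*(W + M(K(b), 132)) = (8097 - 30711)*(-39158 + (132**3 - 6*(-13 + 12**2))) = -22614*(-39158 + (2299968 - 6*(-13 + 144))) = -22614*(-39158 + (2299968 - 6*131)) = -22614*(-39158 + (2299968 - 786)) = -22614*(-39158 + 2299182) = -22614*2260024 = -51108182736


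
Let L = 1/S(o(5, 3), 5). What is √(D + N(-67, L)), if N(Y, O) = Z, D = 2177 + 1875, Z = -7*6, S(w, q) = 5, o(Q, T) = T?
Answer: √4010 ≈ 63.325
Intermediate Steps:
L = ⅕ (L = 1/5 = ⅕ ≈ 0.20000)
Z = -42
D = 4052
N(Y, O) = -42
√(D + N(-67, L)) = √(4052 - 42) = √4010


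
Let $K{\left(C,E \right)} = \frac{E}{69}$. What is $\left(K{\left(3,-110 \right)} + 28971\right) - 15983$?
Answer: $\frac{896062}{69} \approx 12986.0$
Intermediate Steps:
$K{\left(C,E \right)} = \frac{E}{69}$ ($K{\left(C,E \right)} = E \frac{1}{69} = \frac{E}{69}$)
$\left(K{\left(3,-110 \right)} + 28971\right) - 15983 = \left(\frac{1}{69} \left(-110\right) + 28971\right) - 15983 = \left(- \frac{110}{69} + 28971\right) - 15983 = \frac{1998889}{69} - 15983 = \frac{896062}{69}$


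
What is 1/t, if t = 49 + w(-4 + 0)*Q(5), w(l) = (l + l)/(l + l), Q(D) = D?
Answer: 1/54 ≈ 0.018519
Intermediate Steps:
w(l) = 1 (w(l) = (2*l)/((2*l)) = (2*l)*(1/(2*l)) = 1)
t = 54 (t = 49 + 1*5 = 49 + 5 = 54)
1/t = 1/54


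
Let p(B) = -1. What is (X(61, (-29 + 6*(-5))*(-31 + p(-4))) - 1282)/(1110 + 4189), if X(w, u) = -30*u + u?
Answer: -56034/5299 ≈ -10.574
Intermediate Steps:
X(w, u) = -29*u
(X(61, (-29 + 6*(-5))*(-31 + p(-4))) - 1282)/(1110 + 4189) = (-29*(-29 + 6*(-5))*(-31 - 1) - 1282)/(1110 + 4189) = (-29*(-29 - 30)*(-32) - 1282)/5299 = (-(-1711)*(-32) - 1282)*(1/5299) = (-29*1888 - 1282)*(1/5299) = (-54752 - 1282)*(1/5299) = -56034*1/5299 = -56034/5299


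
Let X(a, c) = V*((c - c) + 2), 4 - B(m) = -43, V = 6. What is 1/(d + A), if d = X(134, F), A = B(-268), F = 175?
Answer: 1/59 ≈ 0.016949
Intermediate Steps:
B(m) = 47 (B(m) = 4 - 1*(-43) = 4 + 43 = 47)
A = 47
X(a, c) = 12 (X(a, c) = 6*((c - c) + 2) = 6*(0 + 2) = 6*2 = 12)
d = 12
1/(d + A) = 1/(12 + 47) = 1/59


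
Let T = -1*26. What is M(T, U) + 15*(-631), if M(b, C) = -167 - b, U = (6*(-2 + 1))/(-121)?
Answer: -9606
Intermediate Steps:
T = -26
U = 6/121 (U = (6*(-1))*(-1/121) = -6*(-1/121) = 6/121 ≈ 0.049587)
M(T, U) + 15*(-631) = (-167 - 1*(-26)) + 15*(-631) = (-167 + 26) - 9465 = -141 - 9465 = -9606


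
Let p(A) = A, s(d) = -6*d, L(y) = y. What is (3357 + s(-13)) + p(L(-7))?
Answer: 3428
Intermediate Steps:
(3357 + s(-13)) + p(L(-7)) = (3357 - 6*(-13)) - 7 = (3357 + 78) - 7 = 3435 - 7 = 3428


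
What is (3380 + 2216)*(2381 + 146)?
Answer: 14141092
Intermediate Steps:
(3380 + 2216)*(2381 + 146) = 5596*2527 = 14141092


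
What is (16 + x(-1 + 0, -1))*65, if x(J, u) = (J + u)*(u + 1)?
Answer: 1040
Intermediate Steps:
x(J, u) = (1 + u)*(J + u) (x(J, u) = (J + u)*(1 + u) = (1 + u)*(J + u))
(16 + x(-1 + 0, -1))*65 = (16 + ((-1 + 0) - 1 + (-1)**2 + (-1 + 0)*(-1)))*65 = (16 + (-1 - 1 + 1 - 1*(-1)))*65 = (16 + (-1 - 1 + 1 + 1))*65 = (16 + 0)*65 = 16*65 = 1040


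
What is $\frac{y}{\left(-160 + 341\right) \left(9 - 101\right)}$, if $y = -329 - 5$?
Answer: $\frac{167}{8326} \approx 0.020058$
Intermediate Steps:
$y = -334$
$\frac{y}{\left(-160 + 341\right) \left(9 - 101\right)} = - \frac{334}{\left(-160 + 341\right) \left(9 - 101\right)} = - \frac{334}{181 \left(-92\right)} = - \frac{334}{-16652} = \left(-334\right) \left(- \frac{1}{16652}\right) = \frac{167}{8326}$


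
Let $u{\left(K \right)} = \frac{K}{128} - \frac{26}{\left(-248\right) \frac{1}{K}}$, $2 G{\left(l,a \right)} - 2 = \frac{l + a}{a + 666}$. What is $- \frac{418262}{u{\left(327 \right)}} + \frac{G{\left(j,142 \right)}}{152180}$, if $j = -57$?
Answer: $- \frac{58307036575614373}{5135185920960} \approx -11354.0$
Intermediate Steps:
$G{\left(l,a \right)} = 1 + \frac{a + l}{2 \left(666 + a\right)}$ ($G{\left(l,a \right)} = 1 + \frac{\left(l + a\right) \frac{1}{a + 666}}{2} = 1 + \frac{\left(a + l\right) \frac{1}{666 + a}}{2} = 1 + \frac{\frac{1}{666 + a} \left(a + l\right)}{2} = 1 + \frac{a + l}{2 \left(666 + a\right)}$)
$u{\left(K \right)} = \frac{447 K}{3968}$ ($u{\left(K \right)} = K \frac{1}{128} - 26 \left(- \frac{K}{248}\right) = \frac{K}{128} + \frac{13 K}{124} = \frac{447 K}{3968}$)
$- \frac{418262}{u{\left(327 \right)}} + \frac{G{\left(j,142 \right)}}{152180} = - \frac{418262}{\frac{447}{3968} \cdot 327} + \frac{\frac{1}{2} \frac{1}{666 + 142} \left(1332 - 57 + 3 \cdot 142\right)}{152180} = - \frac{418262}{\frac{146169}{3968}} + \frac{1332 - 57 + 426}{2 \cdot 808} \cdot \frac{1}{152180} = \left(-418262\right) \frac{3968}{146169} + \frac{1}{2} \cdot \frac{1}{808} \cdot 1701 \cdot \frac{1}{152180} = - \frac{1659663616}{146169} + \frac{1701}{1616} \cdot \frac{1}{152180} = - \frac{1659663616}{146169} + \frac{243}{35131840} = - \frac{58307036575614373}{5135185920960}$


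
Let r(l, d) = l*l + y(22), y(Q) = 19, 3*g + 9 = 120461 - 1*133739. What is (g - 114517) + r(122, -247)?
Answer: -104043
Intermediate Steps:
g = -4429 (g = -3 + (120461 - 1*133739)/3 = -3 + (120461 - 133739)/3 = -3 + (⅓)*(-13278) = -3 - 4426 = -4429)
r(l, d) = 19 + l² (r(l, d) = l*l + 19 = l² + 19 = 19 + l²)
(g - 114517) + r(122, -247) = (-4429 - 114517) + (19 + 122²) = -118946 + (19 + 14884) = -118946 + 14903 = -104043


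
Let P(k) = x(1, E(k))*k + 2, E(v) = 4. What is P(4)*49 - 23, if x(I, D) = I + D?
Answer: 1055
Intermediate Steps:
x(I, D) = D + I
P(k) = 2 + 5*k (P(k) = (4 + 1)*k + 2 = 5*k + 2 = 2 + 5*k)
P(4)*49 - 23 = (2 + 5*4)*49 - 23 = (2 + 20)*49 - 23 = 22*49 - 23 = 1078 - 23 = 1055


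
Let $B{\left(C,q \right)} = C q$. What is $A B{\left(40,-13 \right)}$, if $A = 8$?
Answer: $-4160$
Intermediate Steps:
$A B{\left(40,-13 \right)} = 8 \cdot 40 \left(-13\right) = 8 \left(-520\right) = -4160$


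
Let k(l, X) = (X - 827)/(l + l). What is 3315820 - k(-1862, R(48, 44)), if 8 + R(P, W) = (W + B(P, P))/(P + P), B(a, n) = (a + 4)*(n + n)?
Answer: 42336387077/12768 ≈ 3.3158e+6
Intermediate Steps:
B(a, n) = 2*n*(4 + a) (B(a, n) = (4 + a)*(2*n) = 2*n*(4 + a))
R(P, W) = -8 + (W + 2*P*(4 + P))/(2*P) (R(P, W) = -8 + (W + 2*P*(4 + P))/(P + P) = -8 + (W + 2*P*(4 + P))/((2*P)) = -8 + (W + 2*P*(4 + P))*(1/(2*P)) = -8 + (W + 2*P*(4 + P))/(2*P))
k(l, X) = (-827 + X)/(2*l) (k(l, X) = (-827 + X)/((2*l)) = (-827 + X)*(1/(2*l)) = (-827 + X)/(2*l))
3315820 - k(-1862, R(48, 44)) = 3315820 - (-827 + (-4 + 48 + (½)*44/48))/(2*(-1862)) = 3315820 - (-1)*(-827 + (-4 + 48 + (½)*44*(1/48)))/(2*1862) = 3315820 - (-1)*(-827 + (-4 + 48 + 11/24))/(2*1862) = 3315820 - (-1)*(-827 + 1067/24)/(2*1862) = 3315820 - (-1)*(-18781)/(2*1862*24) = 3315820 - 1*2683/12768 = 3315820 - 2683/12768 = 42336387077/12768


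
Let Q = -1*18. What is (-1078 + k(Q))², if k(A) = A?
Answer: 1201216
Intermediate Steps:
Q = -18
(-1078 + k(Q))² = (-1078 - 18)² = (-1096)² = 1201216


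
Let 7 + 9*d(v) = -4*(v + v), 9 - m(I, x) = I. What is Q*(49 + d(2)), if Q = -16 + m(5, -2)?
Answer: -1672/3 ≈ -557.33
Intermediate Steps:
m(I, x) = 9 - I
d(v) = -7/9 - 8*v/9 (d(v) = -7/9 + (-4*(v + v))/9 = -7/9 + (-8*v)/9 = -7/9 - 8*v/9)
Q = -12 (Q = -16 + (9 - 1*5) = -16 + (9 - 5) = -16 + 4 = -12)
Q*(49 + d(2)) = -12*(49 + (-7/9 - 8/9*2)) = -12*(49 + (-7/9 - 16/9)) = -12*(49 - 23/9) = -12*418/9 = -1672/3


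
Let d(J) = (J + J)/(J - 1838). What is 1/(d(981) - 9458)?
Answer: -857/8107468 ≈ -0.00010570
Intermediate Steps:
d(J) = 2*J/(-1838 + J) (d(J) = (2*J)/(-1838 + J) = 2*J/(-1838 + J))
1/(d(981) - 9458) = 1/(2*981/(-1838 + 981) - 9458) = 1/(2*981/(-857) - 9458) = 1/(2*981*(-1/857) - 9458) = 1/(-1962/857 - 9458) = 1/(-8107468/857) = -857/8107468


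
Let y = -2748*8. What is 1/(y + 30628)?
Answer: 1/8644 ≈ 0.00011569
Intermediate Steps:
y = -21984
1/(y + 30628) = 1/(-21984 + 30628) = 1/8644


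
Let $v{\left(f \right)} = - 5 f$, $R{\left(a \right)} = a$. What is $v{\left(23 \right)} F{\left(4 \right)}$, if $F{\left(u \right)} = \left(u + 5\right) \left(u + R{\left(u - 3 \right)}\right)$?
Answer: $-5175$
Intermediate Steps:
$F{\left(u \right)} = \left(-3 + 2 u\right) \left(5 + u\right)$ ($F{\left(u \right)} = \left(u + 5\right) \left(u + \left(u - 3\right)\right) = \left(5 + u\right) \left(u + \left(-3 + u\right)\right) = \left(5 + u\right) \left(-3 + 2 u\right) = \left(-3 + 2 u\right) \left(5 + u\right)$)
$v{\left(23 \right)} F{\left(4 \right)} = \left(-5\right) 23 \left(-15 + 2 \cdot 4^{2} + 7 \cdot 4\right) = - 115 \left(-15 + 2 \cdot 16 + 28\right) = - 115 \left(-15 + 32 + 28\right) = \left(-115\right) 45 = -5175$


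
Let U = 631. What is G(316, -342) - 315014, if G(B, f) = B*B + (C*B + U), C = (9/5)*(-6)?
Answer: -1089699/5 ≈ -2.1794e+5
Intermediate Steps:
C = -54/5 (C = ((⅕)*9)*(-6) = (9/5)*(-6) = -54/5 ≈ -10.800)
G(B, f) = 631 + B² - 54*B/5 (G(B, f) = B*B + (-54*B/5 + 631) = B² + (631 - 54*B/5) = 631 + B² - 54*B/5)
G(316, -342) - 315014 = (631 + 316² - 54/5*316) - 315014 = (631 + 99856 - 17064/5) - 315014 = 485371/5 - 315014 = -1089699/5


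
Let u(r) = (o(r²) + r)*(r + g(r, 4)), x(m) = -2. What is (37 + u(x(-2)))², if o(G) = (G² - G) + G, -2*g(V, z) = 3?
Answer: 144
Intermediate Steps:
g(V, z) = -3/2 (g(V, z) = -½*3 = -3/2)
o(G) = G²
u(r) = (-3/2 + r)*(r + r⁴) (u(r) = ((r²)² + r)*(r - 3/2) = (r⁴ + r)*(-3/2 + r) = (r + r⁴)*(-3/2 + r) = (-3/2 + r)*(r + r⁴))
(37 + u(x(-2)))² = (37 + (½)*(-2)*(-3 - 3*(-2)³ + 2*(-2) + 2*(-2)⁴))² = (37 + (½)*(-2)*(-3 - 3*(-8) - 4 + 2*16))² = (37 + (½)*(-2)*(-3 + 24 - 4 + 32))² = (37 + (½)*(-2)*49)² = (37 - 49)² = (-12)² = 144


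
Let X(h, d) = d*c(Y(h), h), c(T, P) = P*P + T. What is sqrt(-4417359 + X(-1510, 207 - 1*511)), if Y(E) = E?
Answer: I*sqrt(697108719) ≈ 26403.0*I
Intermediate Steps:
c(T, P) = T + P**2 (c(T, P) = P**2 + T = T + P**2)
X(h, d) = d*(h + h**2)
sqrt(-4417359 + X(-1510, 207 - 1*511)) = sqrt(-4417359 + (207 - 1*511)*(-1510)*(1 - 1510)) = sqrt(-4417359 + (207 - 511)*(-1510)*(-1509)) = sqrt(-4417359 - 304*(-1510)*(-1509)) = sqrt(-4417359 - 692691360) = sqrt(-697108719) = I*sqrt(697108719)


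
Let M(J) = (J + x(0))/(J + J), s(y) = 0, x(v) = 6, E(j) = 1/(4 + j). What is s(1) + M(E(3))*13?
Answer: 559/2 ≈ 279.50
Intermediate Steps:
M(J) = (6 + J)/(2*J) (M(J) = (J + 6)/(J + J) = (6 + J)/((2*J)) = (6 + J)*(1/(2*J)) = (6 + J)/(2*J))
s(1) + M(E(3))*13 = 0 + ((6 + 1/(4 + 3))/(2*(1/(4 + 3))))*13 = 0 + ((6 + 1/7)/(2*(1/7)))*13 = 0 + ((1/2)*7*(43/7))*13 = 0 + (43/2)*13 = 0 + 559/2 = 559/2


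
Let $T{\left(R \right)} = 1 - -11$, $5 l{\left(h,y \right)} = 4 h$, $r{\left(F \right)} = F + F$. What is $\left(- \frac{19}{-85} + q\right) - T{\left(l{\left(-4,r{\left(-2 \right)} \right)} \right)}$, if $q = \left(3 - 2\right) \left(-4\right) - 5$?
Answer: $- \frac{1766}{85} \approx -20.776$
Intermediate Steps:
$r{\left(F \right)} = 2 F$
$l{\left(h,y \right)} = \frac{4 h}{5}$
$T{\left(R \right)} = 12$ ($T{\left(R \right)} = 1 + 11 = 12$)
$q = -9$ ($q = \left(3 - 2\right) \left(-4\right) - 5 = 1 \left(-4\right) - 5 = -4 - 5 = -9$)
$\left(- \frac{19}{-85} + q\right) - T{\left(l{\left(-4,r{\left(-2 \right)} \right)} \right)} = \left(- \frac{19}{-85} - 9\right) - 12 = \left(\left(-19\right) \left(- \frac{1}{85}\right) - 9\right) - 12 = \left(\frac{19}{85} - 9\right) - 12 = - \frac{746}{85} - 12 = - \frac{1766}{85}$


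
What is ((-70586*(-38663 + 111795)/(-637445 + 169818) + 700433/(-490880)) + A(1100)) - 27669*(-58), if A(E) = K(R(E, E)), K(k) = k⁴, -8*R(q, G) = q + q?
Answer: 1313192448338948938789/229548741760 ≈ 5.7208e+9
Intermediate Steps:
R(q, G) = -q/4 (R(q, G) = -(q + q)/8 = -q/4)
A(E) = E⁴/256 (A(E) = (-E/4)⁴ = E⁴/256)
((-70586*(-38663 + 111795)/(-637445 + 169818) + 700433/(-490880)) + A(1100)) - 27669*(-58) = ((-70586*(-38663 + 111795)/(-637445 + 169818) + 700433/(-490880)) + (1/256)*1100⁴) - 27669*(-58) = ((-70586/((-467627/73132)) + 700433*(-1/490880)) + (1/256)*1464100000000) + 1604802 = ((-70586/((-467627*1/73132)) - 700433/490880) + 5719140625) + 1604802 = ((-70586/(-467627/73132) - 700433/490880) + 5719140625) + 1604802 = ((-70586*(-73132/467627) - 700433/490880) + 5719140625) + 1604802 = ((5162095352/467627 - 700433/490880) + 5719140625) + 1604802 = (2533641825007269/229548741760 + 5719140625) + 1604802 = 1312824068059075007269/229548741760 + 1604802 = 1313192448338948938789/229548741760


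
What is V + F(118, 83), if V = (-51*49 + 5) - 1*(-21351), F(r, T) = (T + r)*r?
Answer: 42575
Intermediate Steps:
F(r, T) = r*(T + r)
V = 18857 (V = (-2499 + 5) + 21351 = -2494 + 21351 = 18857)
V + F(118, 83) = 18857 + 118*(83 + 118) = 18857 + 118*201 = 18857 + 23718 = 42575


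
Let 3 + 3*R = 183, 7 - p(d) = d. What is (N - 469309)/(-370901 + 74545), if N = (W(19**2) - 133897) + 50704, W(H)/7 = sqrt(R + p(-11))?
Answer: 276251/148178 - 7*sqrt(78)/296356 ≈ 1.8641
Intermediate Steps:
p(d) = 7 - d
R = 60 (R = -1 + (1/3)*183 = -1 + 61 = 60)
W(H) = 7*sqrt(78) (W(H) = 7*sqrt(60 + (7 - 1*(-11))) = 7*sqrt(60 + (7 + 11)) = 7*sqrt(60 + 18) = 7*sqrt(78))
N = -83193 + 7*sqrt(78) (N = (7*sqrt(78) - 133897) + 50704 = (-133897 + 7*sqrt(78)) + 50704 = -83193 + 7*sqrt(78) ≈ -83131.)
(N - 469309)/(-370901 + 74545) = ((-83193 + 7*sqrt(78)) - 469309)/(-370901 + 74545) = (-552502 + 7*sqrt(78))/(-296356) = (-552502 + 7*sqrt(78))*(-1/296356) = 276251/148178 - 7*sqrt(78)/296356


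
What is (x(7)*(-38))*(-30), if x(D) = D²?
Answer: 55860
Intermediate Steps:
(x(7)*(-38))*(-30) = (7²*(-38))*(-30) = (49*(-38))*(-30) = -1862*(-30) = 55860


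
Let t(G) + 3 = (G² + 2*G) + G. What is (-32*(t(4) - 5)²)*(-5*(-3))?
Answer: -192000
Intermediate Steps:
t(G) = -3 + G² + 3*G (t(G) = -3 + ((G² + 2*G) + G) = -3 + (G² + 3*G) = -3 + G² + 3*G)
(-32*(t(4) - 5)²)*(-5*(-3)) = (-32*((-3 + 4² + 3*4) - 5)²)*(-5*(-3)) = -32*((-3 + 16 + 12) - 5)²*15 = -32*(25 - 5)²*15 = -32*20²*15 = -32*400*15 = -12800*15 = -192000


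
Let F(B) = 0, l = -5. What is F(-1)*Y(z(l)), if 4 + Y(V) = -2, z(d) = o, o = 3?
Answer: 0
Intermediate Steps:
z(d) = 3
Y(V) = -6 (Y(V) = -4 - 2 = -6)
F(-1)*Y(z(l)) = 0*(-6) = 0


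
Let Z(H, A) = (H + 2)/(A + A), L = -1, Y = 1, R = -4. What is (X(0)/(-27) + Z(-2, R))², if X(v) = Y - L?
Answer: 4/729 ≈ 0.0054870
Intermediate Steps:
Z(H, A) = (2 + H)/(2*A) (Z(H, A) = (2 + H)/((2*A)) = (2 + H)*(1/(2*A)) = (2 + H)/(2*A))
X(v) = 2 (X(v) = 1 - 1*(-1) = 1 + 1 = 2)
(X(0)/(-27) + Z(-2, R))² = (2/(-27) + (½)*(2 - 2)/(-4))² = (2*(-1/27) + (½)*(-¼)*0)² = (-2/27 + 0)² = (-2/27)² = 4/729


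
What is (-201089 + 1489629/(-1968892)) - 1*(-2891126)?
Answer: 5296390839375/1968892 ≈ 2.6900e+6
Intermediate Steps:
(-201089 + 1489629/(-1968892)) - 1*(-2891126) = (-201089 + 1489629*(-1/1968892)) + 2891126 = (-201089 - 1489629/1968892) + 2891126 = -395924013017/1968892 + 2891126 = 5296390839375/1968892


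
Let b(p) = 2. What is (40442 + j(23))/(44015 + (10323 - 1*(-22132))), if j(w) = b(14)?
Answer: 20222/38235 ≈ 0.52889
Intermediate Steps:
j(w) = 2
(40442 + j(23))/(44015 + (10323 - 1*(-22132))) = (40442 + 2)/(44015 + (10323 - 1*(-22132))) = 40444/(44015 + (10323 + 22132)) = 40444/(44015 + 32455) = 40444/76470 = 40444*(1/76470) = 20222/38235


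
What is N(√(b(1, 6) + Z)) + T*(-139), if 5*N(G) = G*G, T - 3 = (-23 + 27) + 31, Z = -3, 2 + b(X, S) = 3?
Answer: -26412/5 ≈ -5282.4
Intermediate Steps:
b(X, S) = 1 (b(X, S) = -2 + 3 = 1)
T = 38 (T = 3 + ((-23 + 27) + 31) = 3 + (4 + 31) = 3 + 35 = 38)
N(G) = G²/5 (N(G) = (G*G)/5 = G²/5)
N(√(b(1, 6) + Z)) + T*(-139) = (√(1 - 3))²/5 + 38*(-139) = (√(-2))²/5 - 5282 = (I*√2)²/5 - 5282 = (⅕)*(-2) - 5282 = -⅖ - 5282 = -26412/5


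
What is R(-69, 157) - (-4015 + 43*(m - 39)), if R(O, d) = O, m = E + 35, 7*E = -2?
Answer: 28912/7 ≈ 4130.3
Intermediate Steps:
E = -2/7 (E = (⅐)*(-2) = -2/7 ≈ -0.28571)
m = 243/7 (m = -2/7 + 35 = 243/7 ≈ 34.714)
R(-69, 157) - (-4015 + 43*(m - 39)) = -69 - (-4015 + 43*(243/7 - 39)) = -69 - (-4015 + 43*(-30/7)) = -69 - (-4015 - 1290/7) = -69 - 1*(-29395/7) = -69 + 29395/7 = 28912/7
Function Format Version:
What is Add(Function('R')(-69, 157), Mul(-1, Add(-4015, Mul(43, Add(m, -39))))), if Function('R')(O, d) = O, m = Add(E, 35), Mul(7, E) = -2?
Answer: Rational(28912, 7) ≈ 4130.3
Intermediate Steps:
E = Rational(-2, 7) (E = Mul(Rational(1, 7), -2) = Rational(-2, 7) ≈ -0.28571)
m = Rational(243, 7) (m = Add(Rational(-2, 7), 35) = Rational(243, 7) ≈ 34.714)
Add(Function('R')(-69, 157), Mul(-1, Add(-4015, Mul(43, Add(m, -39))))) = Add(-69, Mul(-1, Add(-4015, Mul(43, Add(Rational(243, 7), -39))))) = Add(-69, Mul(-1, Add(-4015, Mul(43, Rational(-30, 7))))) = Add(-69, Mul(-1, Add(-4015, Rational(-1290, 7)))) = Add(-69, Mul(-1, Rational(-29395, 7))) = Add(-69, Rational(29395, 7)) = Rational(28912, 7)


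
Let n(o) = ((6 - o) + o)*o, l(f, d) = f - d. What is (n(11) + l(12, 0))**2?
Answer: 6084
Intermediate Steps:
n(o) = 6*o
(n(11) + l(12, 0))**2 = (6*11 + (12 - 1*0))**2 = (66 + (12 + 0))**2 = (66 + 12)**2 = 78**2 = 6084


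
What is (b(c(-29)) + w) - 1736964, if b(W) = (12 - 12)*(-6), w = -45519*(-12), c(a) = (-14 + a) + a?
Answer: -1190736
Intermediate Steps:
c(a) = -14 + 2*a
w = 546228
b(W) = 0 (b(W) = 0*(-6) = 0)
(b(c(-29)) + w) - 1736964 = (0 + 546228) - 1736964 = 546228 - 1736964 = -1190736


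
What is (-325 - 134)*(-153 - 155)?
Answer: 141372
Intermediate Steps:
(-325 - 134)*(-153 - 155) = -459*(-308) = 141372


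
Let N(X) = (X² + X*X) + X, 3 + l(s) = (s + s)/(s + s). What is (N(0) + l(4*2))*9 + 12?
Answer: -6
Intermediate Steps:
l(s) = -2 (l(s) = -3 + (s + s)/(s + s) = -3 + (2*s)/((2*s)) = -3 + (2*s)*(1/(2*s)) = -3 + 1 = -2)
N(X) = X + 2*X² (N(X) = (X² + X²) + X = 2*X² + X = X + 2*X²)
(N(0) + l(4*2))*9 + 12 = (0*(1 + 2*0) - 2)*9 + 12 = (0*(1 + 0) - 2)*9 + 12 = (0*1 - 2)*9 + 12 = (0 - 2)*9 + 12 = -2*9 + 12 = -18 + 12 = -6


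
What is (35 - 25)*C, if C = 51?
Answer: 510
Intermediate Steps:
(35 - 25)*C = (35 - 25)*51 = 10*51 = 510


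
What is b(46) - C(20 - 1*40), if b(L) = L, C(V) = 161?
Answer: -115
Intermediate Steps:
b(46) - C(20 - 1*40) = 46 - 1*161 = 46 - 161 = -115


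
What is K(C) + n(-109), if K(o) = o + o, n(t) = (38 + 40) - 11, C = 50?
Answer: 167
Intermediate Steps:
n(t) = 67 (n(t) = 78 - 11 = 67)
K(o) = 2*o
K(C) + n(-109) = 2*50 + 67 = 100 + 67 = 167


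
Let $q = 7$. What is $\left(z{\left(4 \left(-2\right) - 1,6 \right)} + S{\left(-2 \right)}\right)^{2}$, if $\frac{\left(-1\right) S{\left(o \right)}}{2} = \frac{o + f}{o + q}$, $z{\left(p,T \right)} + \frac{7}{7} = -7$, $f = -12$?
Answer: $\frac{144}{25} \approx 5.76$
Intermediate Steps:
$z{\left(p,T \right)} = -8$ ($z{\left(p,T \right)} = -1 - 7 = -8$)
$S{\left(o \right)} = - \frac{2 \left(-12 + o\right)}{7 + o}$ ($S{\left(o \right)} = - 2 \frac{o - 12}{o + 7} = - 2 \frac{-12 + o}{7 + o} = - \frac{2 \left(-12 + o\right)}{7 + o}$)
$\left(z{\left(4 \left(-2\right) - 1,6 \right)} + S{\left(-2 \right)}\right)^{2} = \left(-8 + \frac{2 \left(12 - -2\right)}{7 - 2}\right)^{2} = \left(-8 + \frac{2 \left(12 + 2\right)}{5}\right)^{2} = \left(-8 + 2 \cdot \frac{1}{5} \cdot 14\right)^{2} = \left(-8 + \frac{28}{5}\right)^{2} = \left(- \frac{12}{5}\right)^{2} = \frac{144}{25}$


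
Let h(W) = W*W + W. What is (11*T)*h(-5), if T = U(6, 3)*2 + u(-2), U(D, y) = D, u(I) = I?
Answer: 2200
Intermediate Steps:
h(W) = W + W² (h(W) = W² + W = W + W²)
T = 10 (T = 6*2 - 2 = 12 - 2 = 10)
(11*T)*h(-5) = (11*10)*(-5*(1 - 5)) = 110*(-5*(-4)) = 110*20 = 2200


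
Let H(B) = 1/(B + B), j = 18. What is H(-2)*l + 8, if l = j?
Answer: 7/2 ≈ 3.5000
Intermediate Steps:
l = 18
H(B) = 1/(2*B)
H(-2)*l + 8 = ((½)/(-2))*18 + 8 = ((½)*(-½))*18 + 8 = -¼*18 + 8 = -9/2 + 8 = 7/2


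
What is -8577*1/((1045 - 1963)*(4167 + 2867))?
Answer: 953/717468 ≈ 0.0013283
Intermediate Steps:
-8577*1/((1045 - 1963)*(4167 + 2867)) = -8577/(7034*(-918)) = -8577/(-6457212) = -8577*(-1/6457212) = 953/717468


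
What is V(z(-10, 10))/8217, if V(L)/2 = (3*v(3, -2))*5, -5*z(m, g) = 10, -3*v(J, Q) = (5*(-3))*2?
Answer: 100/2739 ≈ 0.036510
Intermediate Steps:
v(J, Q) = 10 (v(J, Q) = -5*(-3)*2/3 = -(-5)*2 = -1/3*(-30) = 10)
z(m, g) = -2 (z(m, g) = -1/5*10 = -2)
V(L) = 300 (V(L) = 2*((3*10)*5) = 2*(30*5) = 2*150 = 300)
V(z(-10, 10))/8217 = 300/8217 = 300*(1/8217) = 100/2739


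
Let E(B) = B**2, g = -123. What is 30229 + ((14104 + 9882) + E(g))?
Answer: 69344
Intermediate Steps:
30229 + ((14104 + 9882) + E(g)) = 30229 + ((14104 + 9882) + (-123)**2) = 30229 + (23986 + 15129) = 30229 + 39115 = 69344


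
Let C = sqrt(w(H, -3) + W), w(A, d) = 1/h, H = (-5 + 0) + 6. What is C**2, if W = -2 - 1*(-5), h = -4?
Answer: 11/4 ≈ 2.7500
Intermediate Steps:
H = 1 (H = -5 + 6 = 1)
w(A, d) = -1/4 (w(A, d) = 1/(-4) = -1/4)
W = 3 (W = -2 + 5 = 3)
C = sqrt(11)/2 (C = sqrt(-1/4 + 3) = sqrt(11/4) = sqrt(11)/2 ≈ 1.6583)
C**2 = (sqrt(11)/2)**2 = 11/4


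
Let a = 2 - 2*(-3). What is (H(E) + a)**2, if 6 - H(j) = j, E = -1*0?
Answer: 196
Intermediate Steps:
E = 0
a = 8 (a = 2 + 6 = 8)
H(j) = 6 - j
(H(E) + a)**2 = ((6 - 1*0) + 8)**2 = ((6 + 0) + 8)**2 = (6 + 8)**2 = 14**2 = 196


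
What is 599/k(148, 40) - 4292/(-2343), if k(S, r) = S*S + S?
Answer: 96050641/51667836 ≈ 1.8590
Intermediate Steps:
k(S, r) = S + S² (k(S, r) = S² + S = S + S²)
599/k(148, 40) - 4292/(-2343) = 599/((148*(1 + 148))) - 4292/(-2343) = 599/((148*149)) - 4292*(-1/2343) = 599/22052 + 4292/2343 = 96050641/51667836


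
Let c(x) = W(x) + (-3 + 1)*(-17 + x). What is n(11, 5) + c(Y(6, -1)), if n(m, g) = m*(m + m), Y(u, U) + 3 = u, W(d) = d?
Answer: 273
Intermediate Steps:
Y(u, U) = -3 + u
n(m, g) = 2*m**2 (n(m, g) = m*(2*m) = 2*m**2)
c(x) = 34 - x (c(x) = x + (-3 + 1)*(-17 + x) = x - 2*(-17 + x) = x + (34 - 2*x) = 34 - x)
n(11, 5) + c(Y(6, -1)) = 2*11**2 + (34 - (-3 + 6)) = 2*121 + (34 - 1*3) = 242 + (34 - 3) = 242 + 31 = 273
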